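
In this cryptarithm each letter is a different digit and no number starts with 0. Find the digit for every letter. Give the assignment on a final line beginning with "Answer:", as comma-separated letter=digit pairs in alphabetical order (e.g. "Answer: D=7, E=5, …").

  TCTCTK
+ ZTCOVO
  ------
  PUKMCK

Step 1. [col 1: K + O ≡ K (mod 10)] column 1: given nothing yet, carry-in 0, and all letters distinct, none taken yet, K+O≡K (mod 10) forces O=0. So O=0.
Step 2. [col 1: K + O ≡ K (mod 10)] column 1 (K + O ≡ K (mod 10), carry-in 0) doesn't pin K yet; pick K=2 and continue. So K=2.
Step 3. [col 2: T + V ≡ C (mod 10)] C=5 is one option consistent with column 2 (T + V ≡ C (mod 10), carry-in 0) — take it. So C=5.
Step 4. [col 2: T + V ≡ C (mod 10)] no forcing yet in column 2 (carry-in 0); T=7 is free and consistent — try it ⇒ T=7.
Step 5. [col 2: T + V ≡ C (mod 10)] in column 2 we have T+V≡C with carry-in 0; given T=7, C=5 and digits 0,2,5,7 already taken and all letters distinct, that pins V to 8 ⇒ V=8.
Step 6. [col 3: C + O ≡ M (mod 10)] in column 3 we have C+O≡M with carry-in 1; given C=5, O=0 and digits 0,2,5,7,8 already taken and all letters distinct, that pins M to 6 ⇒ M=6.
Step 7. [col 5: C + T ≡ U (mod 10)] in column 5 we have C+T≡U with carry-in 1; given C=5, T=7 and digits 0,2,5,6,7,8 already taken and all letters distinct, that pins U to 3, so U=3.
Step 8. [col 6: T + Z ≡ P (mod 10)] column 6: given T=7, carry-in 1, and digits 0,2,3,5,6,7,8 already taken and all letters distinct, T+Z≡P (mod 10) forces Z=1 ⇒ Z=1.
Step 9. [col 6: T + Z ≡ P (mod 10)] column 6: given T=7, Z=1, carry-in 1, and digits 0,1,2,3,5,6,7,8 already taken and all letters distinct, T+Z≡P (mod 10) forces P=9 ⇒ P=9.

Answer: C=5, K=2, M=6, O=0, P=9, T=7, U=3, V=8, Z=1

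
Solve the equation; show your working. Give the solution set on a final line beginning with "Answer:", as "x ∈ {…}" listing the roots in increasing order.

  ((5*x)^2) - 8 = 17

Step 1. [((5*x)^2) - 8 = 17] the outer -8 inverts by adding 8 ⇒ sub: (5*x)^2 = 25.
Step 2. [(5*x)^2 = 25] √ both sides: 25 ≥ 0 gives two branches. So sqrt: 5*x = 5 or -5.
Step 3. [5*x = 5 or -5] divide by the outer 5, so div: x = 1 or -1.

Answer: x ∈ {-1, 1}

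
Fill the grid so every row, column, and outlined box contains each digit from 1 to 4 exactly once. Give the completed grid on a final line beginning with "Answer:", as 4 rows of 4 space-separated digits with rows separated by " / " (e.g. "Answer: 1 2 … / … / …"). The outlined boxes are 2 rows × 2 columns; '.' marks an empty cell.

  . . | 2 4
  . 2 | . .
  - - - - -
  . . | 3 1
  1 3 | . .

Step 1. [r2c1∈{3,4}] r2c1 is the only open cell in row 2 admitting 4. So r2c1=4.
Step 2. [r3c2∈{4}] only 4 remains possible at r3c2. So r3c2=4.
Step 3. [r4c4∈{2}] r4c4's peers cover all but 2, so r4c4=2.
Step 4. [r2c3∈{1}] only 1 remains possible at r2c3. So r2c3=1.
Step 5. [r1c1∈{3}] r1c1's peers cover all but 3 ⇒ r1c1=3.
Step 6. [r2c4∈{3}] r2c4 has the single candidate 3 ⇒ r2c4=3.
Step 7. [r1c2∈{1}] r1c2's peers cover all but 1 ⇒ r1c2=1.
Step 8. [r3c1∈{2}] only 2 remains possible at r3c1, so r3c1=2.
Step 9. [r4c3∈{4}] r4c3 is down to just 4 ⇒ r4c3=4.

Answer: 3 1 2 4 / 4 2 1 3 / 2 4 3 1 / 1 3 4 2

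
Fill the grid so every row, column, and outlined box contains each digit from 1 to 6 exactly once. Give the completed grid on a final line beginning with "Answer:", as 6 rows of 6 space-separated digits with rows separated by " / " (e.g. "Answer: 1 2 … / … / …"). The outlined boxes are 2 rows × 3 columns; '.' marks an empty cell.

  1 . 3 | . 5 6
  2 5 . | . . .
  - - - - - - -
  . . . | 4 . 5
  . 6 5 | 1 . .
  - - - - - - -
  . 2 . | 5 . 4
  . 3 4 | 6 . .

Step 1. [r5c5∈{1,3}] row 5 places 3 nowhere but r5c5. So r5c5=3.
Step 2. [r4c6∈{2,3}] in box 4, 3 fits only at r4c6 ⇒ r4c6=3.
Step 3. [r4c5∈{2}] r4c5 is down to just 2. So r4c5=2.
Step 4. [r2c6∈{1}] r2c6's peers cover all but 1 ⇒ r2c6=1.
Step 5. [r5c3∈{1,6}] row 5 places 1 nowhere but r5c3. So r5c3=1.
Step 6. [r4c1∈{4}] r4c1 has the single candidate 4 ⇒ r4c1=4.
Step 7. [r2c3∈{6}] nothing but 6 survives at r2c3 ⇒ r2c3=6.
Step 8. [r3c5∈{6}] r3c5's peers cover all but 6 ⇒ r3c5=6.
Step 9. [r2c5∈{4}] r2c5 is down to just 4, so r2c5=4.
Step 10. [r5c1∈{6}] nothing but 6 survives at r5c1. So r5c1=6.
Step 11. [r2c4∈{3}] nothing but 3 survives at r2c4, so r2c4=3.
Step 12. [r3c3∈{2}] r3c3 has the single candidate 2, so r3c3=2.
Step 13. [r6c1∈{5}] r6c1's peers cover all but 5. So r6c1=5.
Step 14. [r6c5∈{1}] r6c5's peers cover all but 1, so r6c5=1.
Step 15. [r3c2∈{1}] r3c2's peers cover all but 1, so r3c2=1.
Step 16. [r1c2∈{4}] r1c2's peers cover all but 4. So r1c2=4.
Step 17. [r6c6∈{2}] nothing but 2 survives at r6c6. So r6c6=2.
Step 18. [r3c1∈{3}] r3c1 has the single candidate 3 ⇒ r3c1=3.
Step 19. [r1c4∈{2}] r1c4's peers cover all but 2. So r1c4=2.

Answer: 1 4 3 2 5 6 / 2 5 6 3 4 1 / 3 1 2 4 6 5 / 4 6 5 1 2 3 / 6 2 1 5 3 4 / 5 3 4 6 1 2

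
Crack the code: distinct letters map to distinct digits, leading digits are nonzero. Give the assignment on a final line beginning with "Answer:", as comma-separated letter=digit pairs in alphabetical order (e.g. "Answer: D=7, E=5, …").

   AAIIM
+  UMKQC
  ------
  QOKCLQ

Step 1. [col 1: M + C ≡ Q (mod 10)] C=9 is one option consistent with column 1 (M + C ≡ Q (mod 10), carry-in 0) — take it ⇒ C=9.
Step 2. [col 1: M + C ≡ Q (mod 10)] no forcing yet in column 1 (carry-in 0); Q=1 is free and consistent — try it, so Q=1.
Step 3. [col 1: M + C ≡ Q (mod 10)] column 1 reads M+C+carry(0)=Q with C=9, Q=1; with digits 1,9 already taken and all letters distinct, the only value for M is 2. So M=2.
Step 4. [col 2: I + Q ≡ L (mod 10)] several values work for I in column 2 (I + Q ≡ L (mod 10), carry-in 1); try I=4 ⇒ I=4.
Step 5. [col 2: I + Q ≡ L (mod 10)] from column 2 (I=4, Q=1, carry-in 1, digits 1,2,4,9 already taken and all letters distinct): L must equal 6. So L=6.
Step 6. [col 3: I + K ≡ C (mod 10)] column 3 reads I+K+carry(0)=C with I=4, C=9; with digits 1,2,4,6,9 already taken and all letters distinct, the only value for K is 5 ⇒ K=5.
Step 7. [col 4: A + M ≡ K (mod 10)] from column 4 (M=2, K=5, carry-in 0, digits 1,2,4,5,6,9 already taken and all letters distinct): A must equal 3 ⇒ A=3.
Step 8. [col 5: A + U ≡ O (mod 10)] in column 5 we have A+U≡O with carry-in 0; given A=3 and digits 1,2,3,4,5,6,9 already taken and all letters distinct, that pins O to 0, so O=0.
Step 9. [col 5: A + U ≡ O (mod 10)] column 5: given A=3, O=0, carry-in 0, and digits 0,1,2,3,4,5,6,9 already taken and all letters distinct, A+U≡O (mod 10) forces U=7, so U=7.

Answer: A=3, C=9, I=4, K=5, L=6, M=2, O=0, Q=1, U=7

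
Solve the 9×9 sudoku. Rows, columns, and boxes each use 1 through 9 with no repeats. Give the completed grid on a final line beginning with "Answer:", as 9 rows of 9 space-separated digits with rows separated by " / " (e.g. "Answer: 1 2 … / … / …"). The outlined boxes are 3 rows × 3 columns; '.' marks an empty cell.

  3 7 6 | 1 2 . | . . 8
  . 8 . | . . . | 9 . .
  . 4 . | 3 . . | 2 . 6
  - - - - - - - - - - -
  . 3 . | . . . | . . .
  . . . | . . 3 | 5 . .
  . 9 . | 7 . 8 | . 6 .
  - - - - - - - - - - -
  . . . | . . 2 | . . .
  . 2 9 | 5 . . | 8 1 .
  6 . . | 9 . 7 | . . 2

Step 1. [r4c6∈{1,4,5,6,9}] across col 6, 1 lands solely at r4c6, so r4c6=1.
Step 2. [r2c9∈{1,3,4,5,7}] box 3 places 1 nowhere but r2c9 ⇒ r2c9=1.
Step 3. [r7c9∈{3,4,5,7,9}] 5 has one home in col 9: r7c9 ⇒ r7c9=5.
Step 4. [r1c7∈{4}] r1c7's peers cover all but 4. So r1c7=4.
Step 5. [r4c7∈{7}] r4c7 is down to just 7, so r4c7=7.
Step 6. [r9c7∈{3}] nothing but 3 survives at r9c7. So r9c7=3.
Step 7. [r9c8∈{4}] nothing but 4 survives at r9c8 ⇒ r9c8=4.
Step 8. [r7c4∈{4,6,8}] r7c4 is the only open cell in col 4 admitting 8. So r7c4=8.
Step 9. [r7c2∈{1}] only 1 remains possible at r7c2 ⇒ r7c2=1.
Step 10. [r3c1∈{1,5,9}] across col 1, 9 lands solely at r3c1. So r3c1=9.
Step 11. [r3c6∈{5}] only 5 remains possible at r3c6 ⇒ r3c6=5.
Step 12. [r8c5∈{3,4,6}] r8c5 is the only open cell in row 8 admitting 3 ⇒ r8c5=3.
Step 13. [r3c8∈{7}] r3c8 is down to just 7, so r3c8=7.
Step 14. [r9c3∈{5,8}] across row 9, 8 lands solely at r9c3. So r9c3=8.
Step 15. [r8c6∈{4,6}] in row 8, 6 fits only at r8c6, so r8c6=6.
Step 16. [r8c1∈{4,7}] row 8 places 4 nowhere but r8c1, so r8c1=4.
Step 17. [r7c5∈{4}] only 4 remains possible at r7c5. So r7c5=4.
Step 18. [r6c5∈{5}] only 5 remains possible at r6c5, so r6c5=5.
Step 19. [r6c7∈{1}] nothing but 1 survives at r6c7 ⇒ r6c7=1.
Step 20. [r6c1∈{2}] r6c1 has the single candidate 2. So r6c1=2.
Step 21. [r2c1∈{5}] r2c1 has the single candidate 5. So r2c1=5.
Step 22. [r5c1∈{1,7,8}] in col 1, 1 fits only at r5c1, so r5c1=1.
Step 23. [r6c3∈{4}] r6c3 is down to just 4. So r6c3=4.
Step 24. [r5c8∈{2,8,9}] in row 5, 8 fits only at r5c8, so r5c8=8.
Step 25. [r5c4∈{2,4,6}] row 5 places 2 nowhere but r5c4. So r5c4=2.
Step 26. [r4c4∈{4,6}] box 5 places 4 nowhere but r4c4, so r4c4=4.
Step 27. [r4c5∈{6,9}] in row 4, 6 fits only at r4c5, so r4c5=6.
Step 28. [r4c9∈{9}] only 9 remains possible at r4c9. So r4c9=9.
Step 29. [r5c3∈{7}] r5c3 has the single candidate 7 ⇒ r5c3=7.
Step 30. [r7c3∈{3}] r7c3 is down to just 3, so r7c3=3.
Step 31. [r9c2∈{5}] r9c2's peers cover all but 5. So r9c2=5.
Step 32. [r7c1∈{7}] r7c1 is down to just 7, so r7c1=7.
Step 33. [r9c5∈{1}] r9c5's peers cover all but 1. So r9c5=1.
Step 34. [r4c1∈{8}] r4c1 has the single candidate 8 ⇒ r4c1=8.
Step 35. [r2c6∈{4}] r2c6 has the single candidate 4. So r2c6=4.
Step 36. [r7c8∈{9}] r7c8 is down to just 9. So r7c8=9.
Step 37. [r7c7∈{6}] nothing but 6 survives at r7c7 ⇒ r7c7=6.
Step 38. [r3c5∈{8}] nothing but 8 survives at r3c5 ⇒ r3c5=8.
Step 39. [r5c9∈{4}] nothing but 4 survives at r5c9, so r5c9=4.
Step 40. [r1c6∈{9}] r1c6 has the single candidate 9. So r1c6=9.
Step 41. [r8c9∈{7}] r8c9's peers cover all but 7. So r8c9=7.
Step 42. [r1c8∈{5}] r1c8 is down to just 5. So r1c8=5.
Step 43. [r2c5∈{7}] r2c5's peers cover all but 7. So r2c5=7.
Step 44. [r2c4∈{6}] r2c4's peers cover all but 6, so r2c4=6.
Step 45. [r3c3∈{1}] r3c3 has the single candidate 1, so r3c3=1.
Step 46. [r2c8∈{3}] nothing but 3 survives at r2c8 ⇒ r2c8=3.
Step 47. [r6c9∈{3}] r6c9 has the single candidate 3, so r6c9=3.
Step 48. [r4c8∈{2}] nothing but 2 survives at r4c8. So r4c8=2.
Step 49. [r5c5∈{9}] r5c5's peers cover all but 9 ⇒ r5c5=9.
Step 50. [r4c3∈{5}] only 5 remains possible at r4c3 ⇒ r4c3=5.
Step 51. [r5c2∈{6}] r5c2 is down to just 6 ⇒ r5c2=6.
Step 52. [r2c3∈{2}] r2c3 is down to just 2. So r2c3=2.

Answer: 3 7 6 1 2 9 4 5 8 / 5 8 2 6 7 4 9 3 1 / 9 4 1 3 8 5 2 7 6 / 8 3 5 4 6 1 7 2 9 / 1 6 7 2 9 3 5 8 4 / 2 9 4 7 5 8 1 6 3 / 7 1 3 8 4 2 6 9 5 / 4 2 9 5 3 6 8 1 7 / 6 5 8 9 1 7 3 4 2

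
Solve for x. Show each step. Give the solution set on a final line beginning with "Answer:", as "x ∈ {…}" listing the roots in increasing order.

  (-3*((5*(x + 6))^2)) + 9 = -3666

Step 1. [(-3*((5*(x + 6))^2)) + 9 = -3666] peel the +9: subtract 9 from each side. So sub: -3*((5*(x + 6))^2) = -3675.
Step 2. [-3*((5*(x + 6))^2) = -3675] -3·(inner) — divide through by -3 ⇒ div: (5*(x + 6))^2 = 1225.
Step 3. [(5*(x + 6))^2 = 1225] 1225 ≥ 0, LHS is (·)² — take ±√. So sqrt: 5*(x + 6) = 35 or -35.
Step 4. [5*(x + 6) = 35 or -35] divide by the outer 5. So div: x + 6 = 7 or -7.
Step 5. [x + 6 = 7 or -7] the outer +6 inverts by subtracting 6 ⇒ sub: x = 1 or -13.

Answer: x ∈ {-13, 1}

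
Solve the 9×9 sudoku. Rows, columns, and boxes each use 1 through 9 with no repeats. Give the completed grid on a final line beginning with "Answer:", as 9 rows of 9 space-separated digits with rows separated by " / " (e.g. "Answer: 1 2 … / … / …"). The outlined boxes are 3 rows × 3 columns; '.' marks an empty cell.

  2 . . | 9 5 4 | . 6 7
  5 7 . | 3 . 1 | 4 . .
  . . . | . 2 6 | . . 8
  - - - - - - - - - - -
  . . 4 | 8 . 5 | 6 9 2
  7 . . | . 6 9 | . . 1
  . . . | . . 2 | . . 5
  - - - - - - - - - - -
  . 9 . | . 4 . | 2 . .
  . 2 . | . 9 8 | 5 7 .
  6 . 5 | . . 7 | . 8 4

Step 1. [r7c6∈{3}] only 3 remains possible at r7c6. So r7c6=3.
Step 2. [r9c5∈{1}] r9c5's peers cover all but 1 ⇒ r9c5=1.
Step 3. [r9c2∈{3}] r9c2's peers cover all but 3, so r9c2=3.
Step 4. [r4c2∈{1}] only 1 remains possible at r4c2 ⇒ r4c2=1.
Step 5. [r4c1∈{3}] r4c1 has the single candidate 3 ⇒ r4c1=3.
Step 6. [r8c3∈{1}] nothing but 1 survives at r8c3 ⇒ r8c3=1.
Step 7. [r6c7∈{3,7,8}] across col 7, 7 lands solely at r6c7 ⇒ r6c7=7.
Step 8. [r3c1∈{1,4,9}] 1 has one home in col 1: r3c1. So r3c1=1.
Step 9. [r1c2∈{8}] r1c2 is down to just 8 ⇒ r1c2=8.
Step 10. [r8c4∈{6}] r8c4's peers cover all but 6 ⇒ r8c4=6.
Step 11. [r7c1∈{8}] only 8 remains possible at r7c1, so r7c1=8.
Step 12. [r6c3∈{6,8,9}] 8 has one home in row 6: r6c3 ⇒ r6c3=8.
Step 13. [r1c3∈{3}] r1c3's peers cover all but 3 ⇒ r1c3=3.
Step 14. [r5c4∈{4}] r5c4's peers cover all but 4. So r5c4=4.
Step 15. [r5c8∈{3}] r5c8's peers cover all but 3 ⇒ r5c8=3.
Step 16. [r3c3∈{9}] nothing but 9 survives at r3c3, so r3c3=9.
Step 17. [r3c4∈{7}] nothing but 7 survives at r3c4. So r3c4=7.
Step 18. [r9c7∈{9}] r9c7 is down to just 9. So r9c7=9.
Step 19. [r2c9∈{9}] r2c9 is down to just 9, so r2c9=9.
Step 20. [r2c5∈{8}] r2c5 has the single candidate 8, so r2c5=8.
Step 21. [r6c5∈{3}] r6c5's peers cover all but 3, so r6c5=3.
Step 22. [r5c3∈{2}] nothing but 2 survives at r5c3. So r5c3=2.
Step 23. [r3c8∈{5}] r3c8's peers cover all but 5 ⇒ r3c8=5.
Step 24. [r7c4∈{5}] nothing but 5 survives at r7c4 ⇒ r7c4=5.
Step 25. [r2c3∈{6}] only 6 remains possible at r2c3. So r2c3=6.
Step 26. [r6c8∈{4}] r6c8's peers cover all but 4 ⇒ r6c8=4.
Step 27. [r5c7∈{8}] nothing but 8 survives at r5c7, so r5c7=8.
Step 28. [r3c2∈{4}] r3c2's peers cover all but 4 ⇒ r3c2=4.
Step 29. [r6c4∈{1}] nothing but 1 survives at r6c4 ⇒ r6c4=1.
Step 30. [r6c1∈{9}] r6c1 is down to just 9, so r6c1=9.
Step 31. [r5c2∈{5}] nothing but 5 survives at r5c2 ⇒ r5c2=5.
Step 32. [r8c1∈{4}] only 4 remains possible at r8c1, so r8c1=4.
Step 33. [r7c8∈{1}] r7c8 is down to just 1, so r7c8=1.
Step 34. [r2c8∈{2}] nothing but 2 survives at r2c8, so r2c8=2.
Step 35. [r8c9∈{3}] r8c9 is down to just 3. So r8c9=3.
Step 36. [r7c3∈{7}] r7c3's peers cover all but 7. So r7c3=7.
Step 37. [r3c7∈{3}] r3c7's peers cover all but 3, so r3c7=3.
Step 38. [r9c4∈{2}] r9c4 is down to just 2, so r9c4=2.
Step 39. [r7c9∈{6}] r7c9's peers cover all but 6, so r7c9=6.
Step 40. [r6c2∈{6}] r6c2 is down to just 6 ⇒ r6c2=6.
Step 41. [r1c7∈{1}] nothing but 1 survives at r1c7. So r1c7=1.
Step 42. [r4c5∈{7}] r4c5's peers cover all but 7. So r4c5=7.

Answer: 2 8 3 9 5 4 1 6 7 / 5 7 6 3 8 1 4 2 9 / 1 4 9 7 2 6 3 5 8 / 3 1 4 8 7 5 6 9 2 / 7 5 2 4 6 9 8 3 1 / 9 6 8 1 3 2 7 4 5 / 8 9 7 5 4 3 2 1 6 / 4 2 1 6 9 8 5 7 3 / 6 3 5 2 1 7 9 8 4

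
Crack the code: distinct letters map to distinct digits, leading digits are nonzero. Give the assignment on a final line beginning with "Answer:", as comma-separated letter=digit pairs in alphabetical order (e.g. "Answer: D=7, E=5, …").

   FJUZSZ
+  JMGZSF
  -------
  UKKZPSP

Step 1. [col 1: Z + F ≡ P (mod 10)] several values work for P in column 1 (Z + F ≡ P (mod 10), carry-in 0); try P=3 ⇒ P=3.
Step 2. [U] adding two 6-digit numbers gives at most 6+1 digits, and here it does — U is that final carry and must be 1. So U=1.
Step 3. [col 1: Z + F ≡ P (mod 10)] F=7 is one option consistent with column 1 (Z + F ≡ P (mod 10), carry-in 0) — take it. So F=7.
Step 4. [col 1: Z + F ≡ P (mod 10)] in column 1 we have Z+F≡P with carry-in 0; given F=7, P=3 and digits 1,3,7 already taken and all letters distinct, that pins Z to 6 ⇒ Z=6.
Step 5. [col 2: S + S ≡ S (mod 10)] in column 2 we have S+S≡S with carry-in 1; given nothing yet and digits 1,3,6,7 already taken and all letters distinct, that pins S to 9 ⇒ S=9.
Step 6. [col 4: U + G ≡ Z (mod 10)] column 4: given U=1, Z=6, carry-in 1, and digits 1,3,6,7,9 already taken and all letters distinct, U+G≡Z (mod 10) forces G=4 ⇒ G=4.
Step 7. [col 5: J + M ≡ K (mod 10)] column 5 reads J+M+carry(0)=K with nothing yet; with digits 1,3,4,6,7,9 already taken and all letters distinct, the only value for K is 0 ⇒ K=0.
Step 8. [col 5: J + M ≡ K (mod 10)] several values work for M in column 5 (J + M ≡ K (mod 10), carry-in 0); try M=8, so M=8.
Step 9. [col 5: J + M ≡ K (mod 10)] column 5 reads J+M+carry(0)=K with M=8, K=0; with digits 0,1,3,4,6,7,8,9 already taken and all letters distinct, the only value for J is 2. So J=2.

Answer: F=7, G=4, J=2, K=0, M=8, P=3, S=9, U=1, Z=6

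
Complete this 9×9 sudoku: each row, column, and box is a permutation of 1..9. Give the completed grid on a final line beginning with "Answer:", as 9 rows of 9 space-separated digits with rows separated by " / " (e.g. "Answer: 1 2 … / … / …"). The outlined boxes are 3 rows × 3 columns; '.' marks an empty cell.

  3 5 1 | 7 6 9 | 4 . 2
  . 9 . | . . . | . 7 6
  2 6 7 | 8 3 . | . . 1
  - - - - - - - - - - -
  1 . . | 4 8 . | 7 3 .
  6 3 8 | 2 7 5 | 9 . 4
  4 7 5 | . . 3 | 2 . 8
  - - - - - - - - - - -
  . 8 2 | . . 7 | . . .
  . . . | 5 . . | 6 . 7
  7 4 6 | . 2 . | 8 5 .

Step 1. [r9c6∈{1}] r9c6's peers cover all but 1, so r9c6=1.
Step 2. [r8c1∈{9}] only 9 remains possible at r8c1, so r8c1=9.
Step 3. [r8c5∈{4}] r8c5 has the single candidate 4. So r8c5=4.
Step 4. [r7c5∈{9}] r7c5 is down to just 9. So r7c5=9.
Step 5. [r7c9∈{3}] r7c9's peers cover all but 3, so r7c9=3.
Step 6. [r6c5∈{1}] r6c5 is down to just 1, so r6c5=1.
Step 7. [r5c8∈{1}] r5c8 has the single candidate 1 ⇒ r5c8=1.
Step 8. [r2c5∈{5}] nothing but 5 survives at r2c5. So r2c5=5.
Step 9. [r2c6∈{2,4}] across row 2, 2 lands solely at r2c6 ⇒ r2c6=2.
Step 10. [r6c4∈{6,9}] in row 6, 9 fits only at r6c4 ⇒ r6c4=9.
Step 11. [r8c8∈{2}] only 2 remains possible at r8c8, so r8c8=2.
Step 12. [r8c3∈{3}] only 3 remains possible at r8c3 ⇒ r8c3=3.
Step 13. [r4c6∈{6}] r4c6's peers cover all but 6 ⇒ r4c6=6.
Step 14. [r6c8∈{6}] nothing but 6 survives at r6c8 ⇒ r6c8=6.
Step 15. [r2c4∈{1}] only 1 remains possible at r2c4, so r2c4=1.
Step 16. [r2c1∈{8}] only 8 remains possible at r2c1, so r2c1=8.
Step 17. [r7c7∈{1}] r7c7's peers cover all but 1, so r7c7=1.
Step 18. [r3c8∈{9}] r3c8 has the single candidate 9 ⇒ r3c8=9.
Step 19. [r4c2∈{2}] r4c2's peers cover all but 2. So r4c2=2.
Step 20. [r4c9∈{5}] nothing but 5 survives at r4c9, so r4c9=5.
Step 21. [r3c7∈{5}] only 5 remains possible at r3c7, so r3c7=5.
Step 22. [r7c8∈{4}] r7c8 has the single candidate 4 ⇒ r7c8=4.
Step 23. [r7c4∈{6}] r7c4's peers cover all but 6 ⇒ r7c4=6.
Step 24. [r8c2∈{1}] nothing but 1 survives at r8c2 ⇒ r8c2=1.
Step 25. [r4c3∈{9}] nothing but 9 survives at r4c3. So r4c3=9.
Step 26. [r3c6∈{4}] only 4 remains possible at r3c6, so r3c6=4.
Step 27. [r9c9∈{9}] nothing but 9 survives at r9c9 ⇒ r9c9=9.
Step 28. [r2c3∈{4}] nothing but 4 survives at r2c3 ⇒ r2c3=4.
Step 29. [r9c4∈{3}] r9c4's peers cover all but 3, so r9c4=3.
Step 30. [r8c6∈{8}] nothing but 8 survives at r8c6. So r8c6=8.
Step 31. [r7c1∈{5}] r7c1 has the single candidate 5, so r7c1=5.
Step 32. [r2c7∈{3}] r2c7 has the single candidate 3. So r2c7=3.
Step 33. [r1c8∈{8}] nothing but 8 survives at r1c8. So r1c8=8.

Answer: 3 5 1 7 6 9 4 8 2 / 8 9 4 1 5 2 3 7 6 / 2 6 7 8 3 4 5 9 1 / 1 2 9 4 8 6 7 3 5 / 6 3 8 2 7 5 9 1 4 / 4 7 5 9 1 3 2 6 8 / 5 8 2 6 9 7 1 4 3 / 9 1 3 5 4 8 6 2 7 / 7 4 6 3 2 1 8 5 9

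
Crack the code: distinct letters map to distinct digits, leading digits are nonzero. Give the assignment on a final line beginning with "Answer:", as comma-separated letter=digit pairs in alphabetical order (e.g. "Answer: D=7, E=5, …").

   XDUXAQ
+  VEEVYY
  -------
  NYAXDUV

Step 1. [N] N is the leading digit of a 7-digit sum of two 6-digit numbers; the final carry is exactly 1. So N=1.
Step 2. [col 1: Q + Y ≡ V (mod 10)] no forcing yet in column 1 (carry-in 0); V=7 is free and consistent — try it. So V=7.
Step 3. [col 1: Q + Y ≡ V (mod 10)] Y=5 is one option consistent with column 1 (Q + Y ≡ V (mod 10), carry-in 0) — take it, so Y=5.
Step 4. [col 1: Q + Y ≡ V (mod 10)] in column 1 we have Q+Y≡V with carry-in 0; given Y=5, V=7 and digits 1,5,7 already taken and all letters distinct, that pins Q to 2, so Q=2.
Step 5. [col 2: A + Y ≡ U (mod 10)] A=9 is one option consistent with column 2 (A + Y ≡ U (mod 10), carry-in 0) — take it, so A=9.
Step 6. [col 2: A + Y ≡ U (mod 10)] column 2: given A=9, Y=5, carry-in 0, and digits 1,2,5,7,9 already taken and all letters distinct, A+Y≡U (mod 10) forces U=4 ⇒ U=4.
Step 7. [col 3: X + V ≡ D (mod 10)] D=6 is one option consistent with column 3 (X + V ≡ D (mod 10), carry-in 1) — take it. So D=6.
Step 8. [col 3: X + V ≡ D (mod 10)] column 3 reads X+V+carry(1)=D with V=7, D=6; with digits 1,2,4,5,6,7,9 already taken and all letters distinct, the only value for X is 8 ⇒ X=8.
Step 9. [col 4: U + E ≡ X (mod 10)] column 4 reads U+E+carry(1)=X with U=4, X=8; with digits 1,2,4,5,6,7,8,9 already taken and all letters distinct, the only value for E is 3. So E=3.

Answer: A=9, D=6, E=3, N=1, Q=2, U=4, V=7, X=8, Y=5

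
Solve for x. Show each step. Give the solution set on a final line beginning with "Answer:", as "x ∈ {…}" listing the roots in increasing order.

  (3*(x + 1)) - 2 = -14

Step 1. [(3*(x + 1)) - 2 = -14] add 2: x sits inside (… - 2), so sub: 3*(x + 1) = -12.
Step 2. [3*(x + 1) = -12] LHS = 3·(…); ÷3 both sides, so div: x + 1 = -4.
Step 3. [x + 1 = -4] peel the +1: subtract 1 from each side. So sub: x = -5.

Answer: x ∈ {-5}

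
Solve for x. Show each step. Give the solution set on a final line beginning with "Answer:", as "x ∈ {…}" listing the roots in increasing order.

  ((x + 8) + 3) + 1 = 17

Step 1. [((x + 8) + 3) + 1 = 17] subtract 1: x sits inside (… + 1) ⇒ sub: (x + 8) + 3 = 16.
Step 2. [(x + 8) + 3 = 16] the outer +3 inverts by subtracting 3. So sub: x + 8 = 13.
Step 3. [x + 8 = 13] +8 is outermost — subtract 8 both sides. So sub: x = 5.

Answer: x ∈ {5}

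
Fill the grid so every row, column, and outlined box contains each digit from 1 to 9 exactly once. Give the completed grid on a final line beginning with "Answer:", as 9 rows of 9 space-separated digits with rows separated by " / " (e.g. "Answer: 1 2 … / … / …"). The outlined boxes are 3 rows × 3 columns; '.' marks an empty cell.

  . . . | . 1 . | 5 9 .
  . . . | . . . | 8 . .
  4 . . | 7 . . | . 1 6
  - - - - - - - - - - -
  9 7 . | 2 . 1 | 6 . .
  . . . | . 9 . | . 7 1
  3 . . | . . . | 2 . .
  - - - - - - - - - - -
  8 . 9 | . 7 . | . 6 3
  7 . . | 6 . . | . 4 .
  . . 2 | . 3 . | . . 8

Step 1. [r9c8∈{5}] r9c8 is down to just 5. So r9c8=5.
Step 2. [r5c7∈{3,4}] across col 7, 4 lands solely at r5c7 ⇒ r5c7=4.
Step 3. [r7c6∈{2,4,5}] 2 has one home in row 7: r7c6, so r7c6=2.
Step 4. [r6c8∈{8}] r6c8 is down to just 8, so r6c8=8.
Step 5. [r2c8∈{2,3}] r2c8 is the only open cell in col 8 admitting 2 ⇒ r2c8=2.
Step 6. [r7c7∈{1}] r7c7 has the single candidate 1, so r7c7=1.
Step 7. [r9c4∈{1,4,9}] r9c4 is the only open cell in col 4 admitting 1 ⇒ r9c4=1.
Step 8. [r2c4∈{3,4,5,9}] r2c4 is the only open cell in col 4 admitting 9 ⇒ r2c4=9.
Step 9. [r2c1∈{1,5,6}] col 1 places 1 nowhere but r2c1, so r2c1=1.
Step 10. [r5c1∈{2,5,6}] r5c1 is the only open cell in col 1 admitting 5, so r5c1=5.
Step 11. [r3c2∈{2,3,5,8,9}] row 3 places 9 nowhere but r3c2, so r3c2=9.
Step 12. [r5c2∈{2,6,8}] r5c2 is the only open cell in row 5 admitting 2. So r5c2=2.
Step 13. [r1c2∈{3,6,8}] 8 has one home in col 2: r1c2, so r1c2=8.
Step 14. [r5c4∈{3,8}] 8 has one home in col 4: r5c4, so r5c4=8.
Step 15. [r5c3∈{6}] r5c3's peers cover all but 6, so r5c3=6.
Step 16. [r1c4∈{3,4}] col 4 places 3 nowhere but r1c4. So r1c4=3.
Step 17. [r8c7∈{9}] r8c7's peers cover all but 9 ⇒ r8c7=9.
Step 18. [r6c6∈{4,5,6,7}] 7 has one home in row 6: r6c6 ⇒ r6c6=7.
Step 19. [r6c5∈{4,5,6}] across row 6, 6 lands solely at r6c5. So r6c5=6.
Step 20. [r3c5∈{2,5,8}] across row 3, 2 lands solely at r3c5. So r3c5=2.
Step 21. [r3c6∈{5,8}] across row 3, 8 lands solely at r3c6. So r3c6=8.
Step 22. [r8c6∈{5}] r8c6's peers cover all but 5 ⇒ r8c6=5.
Step 23. [r2c5∈{4,5}] r2c5 is the only open cell in box 2 admitting 5. So r2c5=5.
Step 24. [r7c4∈{4}] only 4 remains possible at r7c4 ⇒ r7c4=4.
Step 25. [r1c3∈{7}] r1c3's peers cover all but 7 ⇒ r1c3=7.
Step 26. [r2c3∈{3}] only 3 remains possible at r2c3, so r2c3=3.
Step 27. [r2c2∈{6}] r2c2's peers cover all but 6 ⇒ r2c2=6.
Step 28. [r2c6∈{4}] r2c6 is down to just 4 ⇒ r2c6=4.
Step 29. [r8c3∈{1}] r8c3's peers cover all but 1, so r8c3=1.
Step 30. [r6c3∈{4}] nothing but 4 survives at r6c3, so r6c3=4.
Step 31. [r4c9∈{5}] r4c9's peers cover all but 5 ⇒ r4c9=5.
Step 32. [r4c3∈{8}] nothing but 8 survives at r4c3. So r4c3=8.
Step 33. [r2c9∈{7}] r2c9 is down to just 7, so r2c9=7.
Step 34. [r7c2∈{5}] r7c2's peers cover all but 5 ⇒ r7c2=5.
Step 35. [r9c1∈{6}] r9c1 is down to just 6. So r9c1=6.
Step 36. [r4c8∈{3}] r4c8 has the single candidate 3 ⇒ r4c8=3.
Step 37. [r8c5∈{8}] r8c5 has the single candidate 8. So r8c5=8.
Step 38. [r9c2∈{4}] r9c2 has the single candidate 4. So r9c2=4.
Step 39. [r5c6∈{3}] r5c6 has the single candidate 3. So r5c6=3.
Step 40. [r8c9∈{2}] r8c9's peers cover all but 2. So r8c9=2.
Step 41. [r9c7∈{7}] r9c7 has the single candidate 7, so r9c7=7.
Step 42. [r3c7∈{3}] nothing but 3 survives at r3c7 ⇒ r3c7=3.
Step 43. [r6c4∈{5}] nothing but 5 survives at r6c4, so r6c4=5.
Step 44. [r1c1∈{2}] r1c1's peers cover all but 2, so r1c1=2.
Step 45. [r1c6∈{6}] nothing but 6 survives at r1c6. So r1c6=6.
Step 46. [r9c6∈{9}] r9c6's peers cover all but 9, so r9c6=9.
Step 47. [r3c3∈{5}] r3c3 is down to just 5, so r3c3=5.
Step 48. [r4c5∈{4}] nothing but 4 survives at r4c5 ⇒ r4c5=4.
Step 49. [r1c9∈{4}] nothing but 4 survives at r1c9. So r1c9=4.
Step 50. [r6c9∈{9}] r6c9's peers cover all but 9. So r6c9=9.
Step 51. [r6c2∈{1}] r6c2 has the single candidate 1 ⇒ r6c2=1.
Step 52. [r8c2∈{3}] r8c2 has the single candidate 3 ⇒ r8c2=3.

Answer: 2 8 7 3 1 6 5 9 4 / 1 6 3 9 5 4 8 2 7 / 4 9 5 7 2 8 3 1 6 / 9 7 8 2 4 1 6 3 5 / 5 2 6 8 9 3 4 7 1 / 3 1 4 5 6 7 2 8 9 / 8 5 9 4 7 2 1 6 3 / 7 3 1 6 8 5 9 4 2 / 6 4 2 1 3 9 7 5 8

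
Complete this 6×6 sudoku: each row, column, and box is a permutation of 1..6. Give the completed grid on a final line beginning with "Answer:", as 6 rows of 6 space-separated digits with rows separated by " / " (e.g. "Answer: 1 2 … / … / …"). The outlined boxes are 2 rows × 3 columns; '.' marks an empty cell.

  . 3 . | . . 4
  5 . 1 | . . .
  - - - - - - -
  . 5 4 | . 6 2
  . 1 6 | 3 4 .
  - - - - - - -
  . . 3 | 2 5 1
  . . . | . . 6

Step 1. [r1c3∈{2}] r1c3 is down to just 2 ⇒ r1c3=2.
Step 2. [r1c1∈{6}] r1c1 is down to just 6 ⇒ r1c1=6.
Step 3. [r5c1∈{4}] r5c1 is down to just 4. So r5c1=4.
Step 4. [r6c5∈{3}] nothing but 3 survives at r6c5. So r6c5=3.
Step 5. [r4c1∈{2}] nothing but 2 survives at r4c1. So r4c1=2.
Step 6. [r1c4∈{1,5}] r1c4 is the only open cell in row 1 admitting 5, so r1c4=5.
Step 7. [r2c2∈{4}] r2c2 has the single candidate 4, so r2c2=4.
Step 8. [r1c5∈{1}] only 1 remains possible at r1c5. So r1c5=1.
Step 9. [r5c2∈{6}] r5c2 is down to just 6, so r5c2=6.
Step 10. [r6c2∈{2}] r6c2's peers cover all but 2. So r6c2=2.
Step 11. [r3c1∈{3}] r3c1 is down to just 3. So r3c1=3.
Step 12. [r2c4∈{6}] r2c4 has the single candidate 6, so r2c4=6.
Step 13. [r3c4∈{1}] only 1 remains possible at r3c4, so r3c4=1.
Step 14. [r6c4∈{4}] only 4 remains possible at r6c4 ⇒ r6c4=4.
Step 15. [r6c3∈{5}] r6c3 has the single candidate 5, so r6c3=5.
Step 16. [r6c1∈{1}] r6c1's peers cover all but 1, so r6c1=1.
Step 17. [r2c6∈{3}] r2c6's peers cover all but 3, so r2c6=3.
Step 18. [r4c6∈{5}] nothing but 5 survives at r4c6 ⇒ r4c6=5.
Step 19. [r2c5∈{2}] r2c5's peers cover all but 2 ⇒ r2c5=2.

Answer: 6 3 2 5 1 4 / 5 4 1 6 2 3 / 3 5 4 1 6 2 / 2 1 6 3 4 5 / 4 6 3 2 5 1 / 1 2 5 4 3 6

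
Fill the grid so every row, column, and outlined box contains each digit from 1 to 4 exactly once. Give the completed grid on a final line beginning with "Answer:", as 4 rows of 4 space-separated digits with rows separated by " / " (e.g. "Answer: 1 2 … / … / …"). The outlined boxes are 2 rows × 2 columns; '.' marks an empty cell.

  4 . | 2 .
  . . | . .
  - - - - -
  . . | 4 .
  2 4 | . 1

Step 1. [r1c4∈{3}] only 3 remains possible at r1c4. So r1c4=3.
Step 2. [r1c2∈{1}] r1c2 is down to just 1, so r1c2=1.
Step 3. [r3c2∈{3}] nothing but 3 survives at r3c2 ⇒ r3c2=3.
Step 4. [r2c2∈{2}] r2c2's peers cover all but 2. So r2c2=2.
Step 5. [r3c1∈{1}] r3c1 is down to just 1 ⇒ r3c1=1.
Step 6. [r3c4∈{2}] r3c4 has the single candidate 2 ⇒ r3c4=2.
Step 7. [r2c3∈{1}] only 1 remains possible at r2c3. So r2c3=1.
Step 8. [r4c3∈{3}] r4c3 is down to just 3. So r4c3=3.
Step 9. [r2c1∈{3}] r2c1 is down to just 3, so r2c1=3.
Step 10. [r2c4∈{4}] only 4 remains possible at r2c4, so r2c4=4.

Answer: 4 1 2 3 / 3 2 1 4 / 1 3 4 2 / 2 4 3 1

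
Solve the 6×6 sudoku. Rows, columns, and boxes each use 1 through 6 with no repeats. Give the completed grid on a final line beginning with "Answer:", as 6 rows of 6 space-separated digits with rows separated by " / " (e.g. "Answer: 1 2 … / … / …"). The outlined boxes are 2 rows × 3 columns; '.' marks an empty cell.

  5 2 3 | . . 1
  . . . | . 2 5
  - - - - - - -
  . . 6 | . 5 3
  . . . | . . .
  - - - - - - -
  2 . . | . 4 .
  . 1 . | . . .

Step 1. [r4c6∈{2,4,6}] in col 6, 4 fits only at r4c6. So r4c6=4.
Step 2. [r5c6∈{6}] r5c6 is down to just 6 ⇒ r5c6=6.
Step 3. [r4c5∈{1,6}] col 5 places 1 nowhere but r4c5, so r4c5=1.
Step 4. [r2c4∈{3,4,6}] row 2 places 3 nowhere but r2c4. So r2c4=3.
Step 5. [r5c3∈{5}] r5c3 is down to just 5 ⇒ r5c3=5.
Step 6. [r6c1∈{3,4,6}] row 6 places 6 nowhere but r6c1 ⇒ r6c1=6.
Step 7. [r3c4∈{2}] r3c4's peers cover all but 2, so r3c4=2.
Step 8. [r2c3∈{1,4}] across col 3, 1 lands solely at r2c3, so r2c3=1.
Step 9. [r3c2∈{4}] nothing but 4 survives at r3c2, so r3c2=4.
Step 10. [r4c1∈{3}] only 3 remains possible at r4c1. So r4c1=3.
Step 11. [r1c4∈{4,6}] in row 1, 4 fits only at r1c4 ⇒ r1c4=4.
Step 12. [r3c1∈{1}] r3c1 is down to just 1. So r3c1=1.
Step 13. [r2c1∈{4}] r2c1 is down to just 4 ⇒ r2c1=4.
Step 14. [r1c5∈{6}] nothing but 6 survives at r1c5. So r1c5=6.
Step 15. [r2c2∈{6}] r2c2 is down to just 6 ⇒ r2c2=6.
Step 16. [r5c4∈{1}] only 1 remains possible at r5c4. So r5c4=1.
Step 17. [r6c5∈{3}] r6c5 has the single candidate 3, so r6c5=3.
Step 18. [r6c6∈{2}] r6c6's peers cover all but 2, so r6c6=2.
Step 19. [r4c2∈{5}] r4c2 is down to just 5 ⇒ r4c2=5.
Step 20. [r4c3∈{2}] r4c3 is down to just 2. So r4c3=2.
Step 21. [r5c2∈{3}] r5c2 has the single candidate 3, so r5c2=3.
Step 22. [r4c4∈{6}] r4c4 has the single candidate 6 ⇒ r4c4=6.
Step 23. [r6c4∈{5}] r6c4 is down to just 5 ⇒ r6c4=5.
Step 24. [r6c3∈{4}] nothing but 4 survives at r6c3 ⇒ r6c3=4.

Answer: 5 2 3 4 6 1 / 4 6 1 3 2 5 / 1 4 6 2 5 3 / 3 5 2 6 1 4 / 2 3 5 1 4 6 / 6 1 4 5 3 2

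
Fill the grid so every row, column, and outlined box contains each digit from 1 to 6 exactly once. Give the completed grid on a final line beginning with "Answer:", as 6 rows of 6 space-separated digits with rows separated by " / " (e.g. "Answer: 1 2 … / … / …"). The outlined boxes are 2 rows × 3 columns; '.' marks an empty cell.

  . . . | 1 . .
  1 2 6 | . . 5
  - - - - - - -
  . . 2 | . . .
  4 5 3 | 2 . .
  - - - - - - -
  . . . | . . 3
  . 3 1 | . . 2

Step 1. [r3c1∈{6}] only 6 remains possible at r3c1, so r3c1=6.
Step 2. [r6c1∈{5}] r6c1 is down to just 5. So r6c1=5.
Step 3. [r5c5∈{1,4,5,6}] row 5 places 1 nowhere but r5c5, so r5c5=1.
Step 4. [r1c2∈{4}] r1c2 is down to just 4 ⇒ r1c2=4.
Step 5. [r3c5∈{3,4,5}] in col 5, 5 fits only at r3c5 ⇒ r3c5=5.
Step 6. [r4c5∈{6}] r4c5 has the single candidate 6. So r4c5=6.
Step 7. [r6c5∈{4}] nothing but 4 survives at r6c5 ⇒ r6c5=4.
Step 8. [r3c4∈{3,4}] across row 3, 3 lands solely at r3c4, so r3c4=3.
Step 9. [r1c5∈{2,3}] in row 1, 2 fits only at r1c5 ⇒ r1c5=2.
Step 10. [r5c2∈{6}] only 6 remains possible at r5c2, so r5c2=6.
Step 11. [r3c6∈{1,4}] r3c6 is the only open cell in row 3 admitting 4. So r3c6=4.
Step 12. [r2c5∈{3}] r2c5's peers cover all but 3. So r2c5=3.
Step 13. [r5c4∈{5}] nothing but 5 survives at r5c4. So r5c4=5.
Step 14. [r5c1∈{2}] r5c1's peers cover all but 2 ⇒ r5c1=2.
Step 15. [r5c3∈{4}] r5c3 is down to just 4. So r5c3=4.
Step 16. [r4c6∈{1}] r4c6 is down to just 1. So r4c6=1.
Step 17. [r3c2∈{1}] nothing but 1 survives at r3c2 ⇒ r3c2=1.
Step 18. [r1c6∈{6}] r1c6's peers cover all but 6, so r1c6=6.
Step 19. [r1c3∈{5}] r1c3's peers cover all but 5 ⇒ r1c3=5.
Step 20. [r6c4∈{6}] r6c4 has the single candidate 6. So r6c4=6.
Step 21. [r2c4∈{4}] r2c4 is down to just 4. So r2c4=4.
Step 22. [r1c1∈{3}] nothing but 3 survives at r1c1. So r1c1=3.

Answer: 3 4 5 1 2 6 / 1 2 6 4 3 5 / 6 1 2 3 5 4 / 4 5 3 2 6 1 / 2 6 4 5 1 3 / 5 3 1 6 4 2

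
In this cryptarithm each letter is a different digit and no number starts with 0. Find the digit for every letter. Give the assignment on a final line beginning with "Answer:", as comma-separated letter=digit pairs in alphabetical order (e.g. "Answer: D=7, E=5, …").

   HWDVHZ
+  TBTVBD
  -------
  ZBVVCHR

Step 1. [col 1: Z + D ≡ R (mod 10)] several values work for D in column 1 (Z + D ≡ R (mod 10), carry-in 0); try D=8, so D=8.
Step 2. [col 1: Z + D ≡ R (mod 10)] column 1 (Z + D ≡ R (mod 10), carry-in 0) doesn't pin Z yet; pick Z=1 and continue ⇒ Z=1.
Step 3. [col 1: Z + D ≡ R (mod 10)] column 1 reads Z+D+carry(0)=R with Z=1, D=8; with digits 1,8 already taken and all letters distinct, the only value for R is 9. So R=9.
Step 4. [col 2: H + B ≡ H (mod 10)] from column 2 (nothing yet, carry-in 0, digits 1,8,9 already taken and all letters distinct): B must equal 0 ⇒ B=0.
Step 5. [col 2: H + B ≡ H (mod 10)] H=3 is one option consistent with column 2 (H + B ≡ H (mod 10), carry-in 0) — take it. So H=3.
Step 6. [col 3: V + V ≡ C (mod 10)] C=2 is one option consistent with column 3 (V + V ≡ C (mod 10), carry-in 0) — take it ⇒ C=2.
Step 7. [col 3: V + V ≡ C (mod 10)] column 3 reads V+V+carry(0)=C with C=2; with digits 0,1,2,3,8,9 already taken and all letters distinct, the only value for V is 6. So V=6.
Step 8. [col 4: D + T ≡ V (mod 10)] from column 4 (D=8, V=6, carry-in 1, digits 0,1,2,3,6,8,9 already taken and all letters distinct): T must equal 7. So T=7.
Step 9. [col 5: W + B ≡ V (mod 10)] column 5: given B=0, V=6, carry-in 1, and digits 0,1,2,3,6,7,8,9 already taken and all letters distinct, W+B≡V (mod 10) forces W=5. So W=5.

Answer: B=0, C=2, D=8, H=3, R=9, T=7, V=6, W=5, Z=1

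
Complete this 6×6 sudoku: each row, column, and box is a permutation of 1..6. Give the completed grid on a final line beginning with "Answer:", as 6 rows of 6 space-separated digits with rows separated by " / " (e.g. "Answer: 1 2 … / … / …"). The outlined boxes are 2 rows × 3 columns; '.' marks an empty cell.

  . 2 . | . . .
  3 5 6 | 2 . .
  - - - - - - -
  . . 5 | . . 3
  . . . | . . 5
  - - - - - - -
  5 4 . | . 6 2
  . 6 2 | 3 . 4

Step 1. [r3c2∈{1}] nothing but 1 survives at r3c2 ⇒ r3c2=1.
Step 2. [r2c5∈{1,4}] in row 2, 4 fits only at r2c5 ⇒ r2c5=4.
Step 3. [r5c4∈{1}] r5c4 is down to just 1, so r5c4=1.
Step 4. [r1c3∈{1,4}] 1 has one home in col 3: r1c3 ⇒ r1c3=1.
Step 5. [r4c3∈{3,4}] across col 3, 4 lands solely at r4c3. So r4c3=4.
Step 6. [r4c4∈{6}] only 6 remains possible at r4c4 ⇒ r4c4=6.
Step 7. [r4c1∈{2}] only 2 remains possible at r4c1. So r4c1=2.
Step 8. [r1c4∈{5}] r1c4 is down to just 5. So r1c4=5.
Step 9. [r3c4∈{4}] nothing but 4 survives at r3c4, so r3c4=4.
Step 10. [r1c1∈{4}] nothing but 4 survives at r1c1. So r1c1=4.
Step 11. [r3c1∈{6}] r3c1 has the single candidate 6 ⇒ r3c1=6.
Step 12. [r6c5∈{5}] only 5 remains possible at r6c5. So r6c5=5.
Step 13. [r3c5∈{2}] only 2 remains possible at r3c5 ⇒ r3c5=2.
Step 14. [r6c1∈{1}] r6c1's peers cover all but 1 ⇒ r6c1=1.
Step 15. [r5c3∈{3}] r5c3 has the single candidate 3. So r5c3=3.
Step 16. [r1c6∈{6}] r1c6 has the single candidate 6, so r1c6=6.
Step 17. [r2c6∈{1}] r2c6's peers cover all but 1, so r2c6=1.
Step 18. [r4c2∈{3}] only 3 remains possible at r4c2 ⇒ r4c2=3.
Step 19. [r4c5∈{1}] r4c5's peers cover all but 1 ⇒ r4c5=1.
Step 20. [r1c5∈{3}] r1c5 is down to just 3 ⇒ r1c5=3.

Answer: 4 2 1 5 3 6 / 3 5 6 2 4 1 / 6 1 5 4 2 3 / 2 3 4 6 1 5 / 5 4 3 1 6 2 / 1 6 2 3 5 4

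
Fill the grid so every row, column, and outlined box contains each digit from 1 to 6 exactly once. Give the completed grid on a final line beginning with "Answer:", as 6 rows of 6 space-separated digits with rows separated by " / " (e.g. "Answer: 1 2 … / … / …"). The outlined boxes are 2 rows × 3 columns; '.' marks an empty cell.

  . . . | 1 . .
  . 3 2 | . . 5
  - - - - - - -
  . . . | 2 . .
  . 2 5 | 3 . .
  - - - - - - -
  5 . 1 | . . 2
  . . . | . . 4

Step 1. [r6c2∈{6}] nothing but 6 survives at r6c2, so r6c2=6.
Step 2. [r3c2∈{1,4}] 1 has one home in col 2: r3c2, so r3c2=1.
Step 3. [r3c6∈{6}] r3c6 has the single candidate 6. So r3c6=6.
Step 4. [r1c3∈{4,6}] across col 3, 6 lands solely at r1c3 ⇒ r1c3=6.
Step 5. [r1c1∈{4}] r1c1 is down to just 4 ⇒ r1c1=4.
Step 6. [r6c3∈{3}] r6c3 is down to just 3, so r6c3=3.
Step 7. [r4c5∈{1,4}] r4c5 is the only open cell in row 4 admitting 4, so r4c5=4.
Step 8. [r5c4∈{6}] only 6 remains possible at r5c4 ⇒ r5c4=6.
Step 9. [r6c4∈{5}] r6c4 has the single candidate 5 ⇒ r6c4=5.
Step 10. [r5c5∈{3}] r5c5 has the single candidate 3 ⇒ r5c5=3.
Step 11. [r3c1∈{3}] r3c1 has the single candidate 3 ⇒ r3c1=3.
Step 12. [r4c1∈{6}] r4c1 has the single candidate 6. So r4c1=6.
Step 13. [r2c1∈{1}] r2c1 is down to just 1 ⇒ r2c1=1.
Step 14. [r6c1∈{2}] only 2 remains possible at r6c1, so r6c1=2.
Step 15. [r3c3∈{4}] only 4 remains possible at r3c3. So r3c3=4.
Step 16. [r5c2∈{4}] r5c2's peers cover all but 4 ⇒ r5c2=4.
Step 17. [r1c5∈{2}] r1c5's peers cover all but 2 ⇒ r1c5=2.
Step 18. [r3c5∈{5}] r3c5's peers cover all but 5. So r3c5=5.
Step 19. [r2c4∈{4}] r2c4's peers cover all but 4. So r2c4=4.
Step 20. [r4c6∈{1}] nothing but 1 survives at r4c6, so r4c6=1.
Step 21. [r6c5∈{1}] r6c5 is down to just 1 ⇒ r6c5=1.
Step 22. [r2c5∈{6}] r2c5 has the single candidate 6, so r2c5=6.
Step 23. [r1c6∈{3}] nothing but 3 survives at r1c6 ⇒ r1c6=3.
Step 24. [r1c2∈{5}] nothing but 5 survives at r1c2. So r1c2=5.

Answer: 4 5 6 1 2 3 / 1 3 2 4 6 5 / 3 1 4 2 5 6 / 6 2 5 3 4 1 / 5 4 1 6 3 2 / 2 6 3 5 1 4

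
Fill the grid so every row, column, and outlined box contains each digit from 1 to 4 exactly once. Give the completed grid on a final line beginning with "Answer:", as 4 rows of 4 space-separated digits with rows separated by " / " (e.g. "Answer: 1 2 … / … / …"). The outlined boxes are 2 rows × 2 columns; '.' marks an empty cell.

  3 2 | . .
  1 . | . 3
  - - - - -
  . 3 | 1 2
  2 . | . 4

Step 1. [r2c3∈{2,4}] 2 has one home in row 2: r2c3 ⇒ r2c3=2.
Step 2. [r2c2∈{4}] only 4 remains possible at r2c2. So r2c2=4.
Step 3. [r1c3∈{4}] nothing but 4 survives at r1c3 ⇒ r1c3=4.
Step 4. [r4c3∈{3}] r4c3 is down to just 3. So r4c3=3.
Step 5. [r4c2∈{1}] r4c2 has the single candidate 1 ⇒ r4c2=1.
Step 6. [r1c4∈{1}] r1c4's peers cover all but 1, so r1c4=1.
Step 7. [r3c1∈{4}] r3c1's peers cover all but 4, so r3c1=4.

Answer: 3 2 4 1 / 1 4 2 3 / 4 3 1 2 / 2 1 3 4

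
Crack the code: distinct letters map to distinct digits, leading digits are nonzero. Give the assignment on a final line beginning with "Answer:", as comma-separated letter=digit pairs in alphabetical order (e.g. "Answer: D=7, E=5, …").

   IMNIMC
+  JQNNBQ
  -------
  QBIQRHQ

Step 1. [col 1: C + Q ≡ Q (mod 10)] column 1: given nothing yet, carry-in 0, and all letters distinct, none taken yet, C+Q≡Q (mod 10) forces C=0. So C=0.
Step 2. [col 1: C + Q ≡ Q (mod 10)] several values work for Q in column 1 (C + Q ≡ Q (mod 10), carry-in 0); try Q=1, so Q=1.
Step 3. [col 2: M + B ≡ H (mod 10)] H=3 is one option consistent with column 2 (M + B ≡ H (mod 10), carry-in 0) — take it ⇒ H=3.
Step 4. [col 2: M + B ≡ H (mod 10)] several values work for M in column 2 (M + B ≡ H (mod 10), carry-in 0); try M=6 ⇒ M=6.
Step 5. [col 2: M + B ≡ H (mod 10)] in column 2 we have M+B≡H with carry-in 0; given M=6, H=3 and digits 0,1,3,6 already taken and all letters distinct, that pins B to 7 ⇒ B=7.
Step 6. [col 3: I + N ≡ R (mod 10)] column 3 (I + N ≡ R (mod 10), carry-in 1) doesn't pin I yet; pick I=8 and continue ⇒ I=8.
Step 7. [col 3: I + N ≡ R (mod 10)] from column 3 (I=8, carry-in 1, digits 0,1,3,6,7,8 already taken and all letters distinct): R must equal 4, so R=4.
Step 8. [col 3: I + N ≡ R (mod 10)] column 3: given I=8, R=4, carry-in 1, and digits 0,1,3,4,6,7,8 already taken and all letters distinct, I+N≡R (mod 10) forces N=5, so N=5.
Step 9. [col 6: I + J ≡ B (mod 10)] column 6: given I=8, B=7, carry-in 0, and digits 0,1,3,4,5,6,7,8 already taken and all letters distinct, I+J≡B (mod 10) forces J=9, so J=9.

Answer: B=7, C=0, H=3, I=8, J=9, M=6, N=5, Q=1, R=4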